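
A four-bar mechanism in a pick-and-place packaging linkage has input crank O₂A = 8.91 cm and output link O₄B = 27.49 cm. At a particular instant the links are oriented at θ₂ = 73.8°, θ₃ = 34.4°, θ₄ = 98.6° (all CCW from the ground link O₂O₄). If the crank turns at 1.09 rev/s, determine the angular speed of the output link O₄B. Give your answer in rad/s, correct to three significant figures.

1.56

ω₂ = 6.849 rad/s (from 1.09 rev/s).
Differentiating the loop-closure r₂e^{iθ₂}+r₃e^{iθ₃}=r₁+r₄e^{iθ₄} gives r₂ω₂e^{iθ₂}+r₃ω₃e^{iθ₃}=r₄ω₄e^{iθ₄}.
Eliminating the other unknown: ω₄ = r₂ω₂ sin(θ₂−θ₃) / [r₄ sin(θ₄−θ₃)].
Numerator sine = +0.63473; denominator sine = +0.90032.
Result = 0.0891·6.849·(+0.63473) / (0.2749·(+0.90032)) = +1.565 rad/s; magnitude 1.565 rad/s.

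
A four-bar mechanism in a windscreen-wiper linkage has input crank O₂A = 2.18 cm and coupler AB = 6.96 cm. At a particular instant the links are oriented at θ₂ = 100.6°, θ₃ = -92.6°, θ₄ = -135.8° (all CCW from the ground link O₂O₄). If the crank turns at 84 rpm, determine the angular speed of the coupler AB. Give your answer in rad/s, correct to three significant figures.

3.35

ω₂ = 8.796 rad/s (from 84 rpm).
Differentiating the loop-closure r₂e^{iθ₂}+r₃e^{iθ₃}=r₁+r₄e^{iθ₄} gives r₂ω₂e^{iθ₂}+r₃ω₃e^{iθ₃}=r₄ω₄e^{iθ₄}.
Eliminating the other unknown: ω₃ = r₂ω₂ sin(θ₄−θ₂) / [r₃ sin(θ₃−θ₄)].
Numerator sine = +0.83292; denominator sine = +0.68455.
Result = 0.0218·8.796·(+0.83292) / (0.0696·(+0.68455)) = +3.3524 rad/s; magnitude 3.3524 rad/s.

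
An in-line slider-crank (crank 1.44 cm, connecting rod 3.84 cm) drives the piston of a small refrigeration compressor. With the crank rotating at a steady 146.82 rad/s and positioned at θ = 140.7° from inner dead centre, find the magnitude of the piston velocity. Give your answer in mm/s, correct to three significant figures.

939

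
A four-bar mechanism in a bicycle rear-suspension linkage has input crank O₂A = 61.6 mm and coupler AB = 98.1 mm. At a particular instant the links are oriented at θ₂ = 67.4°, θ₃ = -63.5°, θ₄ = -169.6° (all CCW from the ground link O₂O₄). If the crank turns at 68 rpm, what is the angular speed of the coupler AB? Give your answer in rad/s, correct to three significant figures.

3.90

ω₂ = 7.121 rad/s (from 68 rpm).
Differentiating the loop-closure r₂e^{iθ₂}+r₃e^{iθ₃}=r₁+r₄e^{iθ₄} gives r₂ω₂e^{iθ₂}+r₃ω₃e^{iθ₃}=r₄ω₄e^{iθ₄}.
Eliminating the other unknown: ω₃ = r₂ω₂ sin(θ₄−θ₂) / [r₃ sin(θ₃−θ₄)].
Numerator sine = +0.83867; denominator sine = +0.96078.
Result = 0.0616·7.121·(+0.83867) / (0.0981·(+0.96078)) = +3.9032 rad/s; magnitude 3.9032 rad/s.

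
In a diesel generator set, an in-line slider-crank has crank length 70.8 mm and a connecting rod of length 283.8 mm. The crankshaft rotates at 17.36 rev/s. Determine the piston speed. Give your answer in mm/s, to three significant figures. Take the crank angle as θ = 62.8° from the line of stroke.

ω = 2π·17.4 = 109.1 rad/s
For an in-line slider-crank, x = r cosθ + √(L² − r² sin²θ), so v = −rω sinθ·[1 + r cosθ/√(L² − r² sin²θ)].
With r = 0.0708 m, L = 0.2838 m, θ = 62.8°: √(L² − r² sin²θ) = 0.27673 m.
v = −0.0708·109.1·0.88942·[1 + 0.0708·0.45710/0.27673] = -7.6719 m/s.
|v| = 7.6719 m/s = 7671.9 mm/s.

7670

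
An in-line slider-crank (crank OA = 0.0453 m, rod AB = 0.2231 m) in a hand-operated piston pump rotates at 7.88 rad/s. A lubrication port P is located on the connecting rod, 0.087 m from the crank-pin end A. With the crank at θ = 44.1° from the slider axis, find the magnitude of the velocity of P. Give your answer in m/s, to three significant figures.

ω = 7.88 rad/s.  Crank-pin speed |V_A| = rω = 0.35696 m/s, perpendicular to OA.
Rod angle: sinφ = −(r/L) sinθ ⇒ φ = -8.123°; ω_rod = −rω cosθ/√(L²−r²sin²θ) = -1.1607 rad/s.
V_P = V_A + ω_rod × AP, with AP = 0.087 m along the rod.
Components: V_Px = −rω sinθ − a·ω_rod·sinφ = -0.26268 m/s;  V_Py = rω cosθ + a·ω_rod·cosφ = +0.15638 m/s.
|V_P| = √(V_Px² + V_Py²) = 0.30571 m/s.

0.306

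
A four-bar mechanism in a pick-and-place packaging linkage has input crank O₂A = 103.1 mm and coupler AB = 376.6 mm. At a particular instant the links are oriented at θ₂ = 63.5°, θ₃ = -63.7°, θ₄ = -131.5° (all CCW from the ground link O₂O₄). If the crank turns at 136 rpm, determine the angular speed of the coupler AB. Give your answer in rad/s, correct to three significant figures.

ω₂ = 14.24 rad/s (from 136 rpm).
Differentiating the loop-closure r₂e^{iθ₂}+r₃e^{iθ₃}=r₁+r₄e^{iθ₄} gives r₂ω₂e^{iθ₂}+r₃ω₃e^{iθ₃}=r₄ω₄e^{iθ₄}.
Eliminating the other unknown: ω₃ = r₂ω₂ sin(θ₄−θ₂) / [r₃ sin(θ₃−θ₄)].
Numerator sine = +0.25882; denominator sine = +0.92587.
Result = 0.1031·14.24·(+0.25882) / (0.3766·(+0.92587)) = +1.0899 rad/s; magnitude 1.0899 rad/s.

1.09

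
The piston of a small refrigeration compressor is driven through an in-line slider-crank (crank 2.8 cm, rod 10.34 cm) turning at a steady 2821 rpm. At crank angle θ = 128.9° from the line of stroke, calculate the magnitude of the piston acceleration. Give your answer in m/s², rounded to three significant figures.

1670

ω = 2π·2821/60 = 295.4 rad/s
x(θ) = r cosθ + √(L² − r² sin²θ); with ω constant, a = ω²·d²x/dθ².
d²x/dθ² = −r cosθ − r²(cos2θ)/√u − r⁴ sin²2θ/(4u^{3/2}),  u = L² − r² sin²θ = 0.0102167 m².
Substituting r = 0.028 m, L = 0.1034 m, θ = 128.9°: d²x/dθ² = +0.01908 m.
a = ω²·d²x/dθ² = (295.4)²·(+0.01908) = +1665.1 m/s²;  |a| = 1665.1 m/s².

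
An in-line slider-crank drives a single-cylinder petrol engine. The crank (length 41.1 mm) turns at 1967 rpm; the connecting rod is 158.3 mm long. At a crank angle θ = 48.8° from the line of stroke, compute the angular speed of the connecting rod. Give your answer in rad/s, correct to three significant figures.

35.9

ω = 206 rad/s (converted from 1967 rpm).
The rod makes angle φ with the slider axis where L sinφ = r sinθ; differentiating, L cosφ·φ̇ = r ω cosθ.
L cosφ = √(L² − r² sin²θ) = 0.15525 m.
|ω_rod| = r ω |cosθ| / √(L² − r² sin²θ) = 0.0411·206·0.65869/0.15525 = 35.919 rad/s.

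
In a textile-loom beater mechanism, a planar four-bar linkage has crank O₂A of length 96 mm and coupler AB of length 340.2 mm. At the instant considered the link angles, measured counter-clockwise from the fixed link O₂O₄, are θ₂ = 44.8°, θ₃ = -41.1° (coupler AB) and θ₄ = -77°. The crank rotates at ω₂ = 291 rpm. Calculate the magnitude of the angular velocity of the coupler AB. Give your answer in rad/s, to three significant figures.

ω₂ = 30.47 rad/s (from 291 rpm).
Differentiating the loop-closure r₂e^{iθ₂}+r₃e^{iθ₃}=r₁+r₄e^{iθ₄} gives r₂ω₂e^{iθ₂}+r₃ω₃e^{iθ₃}=r₄ω₄e^{iθ₄}.
Eliminating the other unknown: ω₃ = r₂ω₂ sin(θ₄−θ₂) / [r₃ sin(θ₃−θ₄)].
Numerator sine = -0.84989; denominator sine = +0.58637.
Result = 0.096·30.47·(-0.84989) / (0.3402·(+0.58637)) = -12.464 rad/s; magnitude 12.464 rad/s.

12.5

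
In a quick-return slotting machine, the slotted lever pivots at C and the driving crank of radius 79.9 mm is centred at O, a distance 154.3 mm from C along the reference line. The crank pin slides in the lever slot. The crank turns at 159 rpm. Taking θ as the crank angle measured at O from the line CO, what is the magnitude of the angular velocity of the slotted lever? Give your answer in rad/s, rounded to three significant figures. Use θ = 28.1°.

5.53

ω = 16.65 rad/s (from 159 rpm).
Crank pin A relative to C: A = (d + r cosθ, r sinθ); lever angle φ = atan2(r sinθ, d + r cosθ).
Differentiating tanφ: φ̇ = rω(d cosθ + r)/(d² + r² + 2dr cosθ).
d² + r² + 2dr cosθ = |CA|² = 0.0519432 m²;  d cosθ + r = +0.21601 m.
|ω_lever| = |0.0799·16.65·+0.21601| / 0.0519432 = 5.5325 rad/s.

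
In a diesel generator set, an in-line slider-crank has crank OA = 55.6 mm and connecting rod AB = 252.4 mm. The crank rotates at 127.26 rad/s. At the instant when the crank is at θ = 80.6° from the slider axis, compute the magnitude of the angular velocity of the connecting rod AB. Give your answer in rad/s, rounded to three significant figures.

4.69

ω = 127.3 rad/s
The rod makes angle φ with the slider axis where L sinφ = r sinθ; differentiating, L cosφ·φ̇ = r ω cosθ.
L cosφ = √(L² − r² sin²θ) = 0.24637 m.
|ω_rod| = r ω |cosθ| / √(L² − r² sin²θ) = 0.0556·127.3·0.16333/0.24637 = 4.6907 rad/s.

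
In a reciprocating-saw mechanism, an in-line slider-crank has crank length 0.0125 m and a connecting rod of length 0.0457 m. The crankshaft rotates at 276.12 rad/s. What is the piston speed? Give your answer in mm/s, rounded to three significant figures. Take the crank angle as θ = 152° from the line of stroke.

1230

ω = 276.1 rad/s
For an in-line slider-crank, x = r cosθ + √(L² − r² sin²θ), so v = −rω sinθ·[1 + r cosθ/√(L² − r² sin²θ)].
With r = 0.0125 m, L = 0.0457 m, θ = 152°: √(L² − r² sin²θ) = 0.045322 m.
v = −0.0125·276.1·0.46947·[1 + 0.0125·-0.88295/0.045322] = -1.2258 m/s.
|v| = 1.2258 m/s = 1225.8 mm/s.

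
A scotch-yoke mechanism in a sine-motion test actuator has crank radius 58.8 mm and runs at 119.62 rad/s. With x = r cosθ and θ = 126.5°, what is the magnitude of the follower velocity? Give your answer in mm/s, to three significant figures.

ω = 119.6 rad/s
x = r cosθ ⇒ ẋ = −rω sinθ.
|v| = rω|sinθ| = 0.0588·119.6·|sin 126.5°| = 5.6541 m/s = 5654.1 mm/s.

5650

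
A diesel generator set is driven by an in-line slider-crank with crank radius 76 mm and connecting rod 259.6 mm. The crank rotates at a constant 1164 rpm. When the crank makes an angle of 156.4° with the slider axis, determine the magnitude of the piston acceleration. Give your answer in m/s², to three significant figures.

ω = 2π·1164/60 = 121.9 rad/s
x(θ) = r cosθ + √(L² − r² sin²θ); with ω constant, a = ω²·d²x/dθ².
d²x/dθ² = −r cosθ − r²(cos2θ)/√u − r⁴ sin²2θ/(4u^{3/2}),  u = L² − r² sin²θ = 0.0664664 m².
Substituting r = 0.076 m, L = 0.2596 m, θ = 156.4°: d²x/dθ² = +0.054159 m.
a = ω²·d²x/dθ² = (121.9)²·(+0.054159) = +804.7 m/s²;  |a| = 804.7 m/s².

805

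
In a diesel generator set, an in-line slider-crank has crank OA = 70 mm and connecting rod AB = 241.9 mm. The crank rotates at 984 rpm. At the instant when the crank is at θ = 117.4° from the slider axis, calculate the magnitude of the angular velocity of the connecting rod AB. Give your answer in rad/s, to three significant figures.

14.2

ω = 103 rad/s (converted from 984 rpm).
The rod makes angle φ with the slider axis where L sinφ = r sinθ; differentiating, L cosφ·φ̇ = r ω cosθ.
L cosφ = √(L² − r² sin²θ) = 0.23378 m.
|ω_rod| = r ω |cosθ| / √(L² − r² sin²θ) = 0.07·103·0.46020/0.23378 = 14.199 rad/s.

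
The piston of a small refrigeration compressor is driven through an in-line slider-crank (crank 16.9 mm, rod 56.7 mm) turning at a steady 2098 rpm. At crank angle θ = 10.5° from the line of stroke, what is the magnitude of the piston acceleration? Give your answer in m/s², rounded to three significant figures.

ω = 2π·2098/60 = 219.7 rad/s
x(θ) = r cosθ + √(L² − r² sin²θ); with ω constant, a = ω²·d²x/dθ².
d²x/dθ² = −r cosθ − r²(cos2θ)/√u − r⁴ sin²2θ/(4u^{3/2}),  u = L² − r² sin²θ = 0.0032054 m².
Substituting r = 0.0169 m, L = 0.0567 m, θ = 10.5°: d²x/dθ² = -0.021341 m.
a = ω²·d²x/dθ² = (219.7)²·(-0.021341) = -1030.1 m/s²;  |a| = 1030.1 m/s².

1030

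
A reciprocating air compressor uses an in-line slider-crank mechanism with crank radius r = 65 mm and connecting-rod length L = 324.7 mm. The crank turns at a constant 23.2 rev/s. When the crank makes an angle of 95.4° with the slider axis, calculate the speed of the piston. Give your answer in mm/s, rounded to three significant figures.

ω = 2π·23.2 = 145.8 rad/s
For an in-line slider-crank, x = r cosθ + √(L² − r² sin²θ), so v = −rω sinθ·[1 + r cosθ/√(L² − r² sin²θ)].
With r = 0.065 m, L = 0.3247 m, θ = 95.4°: √(L² − r² sin²θ) = 0.31819 m.
v = −0.065·145.8·0.99556·[1 + 0.065·-0.09411/0.31819] = -9.2516 m/s.
|v| = 9.2516 m/s = 9251.6 mm/s.

9250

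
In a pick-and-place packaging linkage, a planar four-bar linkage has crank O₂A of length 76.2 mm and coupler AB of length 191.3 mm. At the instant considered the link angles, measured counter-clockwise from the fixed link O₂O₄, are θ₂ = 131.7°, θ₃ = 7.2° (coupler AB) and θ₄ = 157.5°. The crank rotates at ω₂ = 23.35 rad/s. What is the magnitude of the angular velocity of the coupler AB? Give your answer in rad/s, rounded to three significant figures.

ω₂ = 23.35 rad/s
Differentiating the loop-closure r₂e^{iθ₂}+r₃e^{iθ₃}=r₁+r₄e^{iθ₄} gives r₂ω₂e^{iθ₂}+r₃ω₃e^{iθ₃}=r₄ω₄e^{iθ₄}.
Eliminating the other unknown: ω₃ = r₂ω₂ sin(θ₄−θ₂) / [r₃ sin(θ₃−θ₄)].
Numerator sine = +0.43523; denominator sine = -0.49546.
Result = 0.0762·23.35·(+0.43523) / (0.1913·(-0.49546)) = -8.1703 rad/s; magnitude 8.1703 rad/s.

8.17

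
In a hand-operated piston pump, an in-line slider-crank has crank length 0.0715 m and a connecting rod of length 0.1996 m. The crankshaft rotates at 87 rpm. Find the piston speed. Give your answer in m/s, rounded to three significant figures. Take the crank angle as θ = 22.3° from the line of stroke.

0.330

ω = 2π·87/60 = 9.111 rad/s
For an in-line slider-crank, x = r cosθ + √(L² − r² sin²θ), so v = −rω sinθ·[1 + r cosθ/√(L² − r² sin²θ)].
With r = 0.0715 m, L = 0.1996 m, θ = 22.3°: √(L² − r² sin²θ) = 0.19775 m.
v = −0.0715·9.111·0.37946·[1 + 0.0715·0.92521/0.19775] = -0.32987 m/s.
|v| = 0.32987 m/s.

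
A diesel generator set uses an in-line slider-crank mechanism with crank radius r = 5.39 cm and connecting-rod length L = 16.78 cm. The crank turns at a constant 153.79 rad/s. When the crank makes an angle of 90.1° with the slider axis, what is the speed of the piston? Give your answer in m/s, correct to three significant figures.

8.28

ω = 153.8 rad/s
For an in-line slider-crank, x = r cosθ + √(L² − r² sin²θ), so v = −rω sinθ·[1 + r cosθ/√(L² − r² sin²θ)].
With r = 0.0539 m, L = 0.1678 m, θ = 90.1°: √(L² − r² sin²θ) = 0.15891 m.
v = −0.0539·153.8·1.00000·[1 + 0.0539·-0.00175/0.15891] = -8.2844 m/s.
|v| = 8.2844 m/s.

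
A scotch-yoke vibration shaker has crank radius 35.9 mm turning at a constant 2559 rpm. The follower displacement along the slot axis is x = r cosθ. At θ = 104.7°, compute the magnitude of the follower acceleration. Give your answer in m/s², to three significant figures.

654

ω = 268 rad/s (from 2559 rpm).
x = r cosθ ⇒ ẍ = −rω² cosθ (ω constant).
|a| = rω²|cosθ| = 0.0359·(268)²·|cos 104.7°| = 654.2 m/s².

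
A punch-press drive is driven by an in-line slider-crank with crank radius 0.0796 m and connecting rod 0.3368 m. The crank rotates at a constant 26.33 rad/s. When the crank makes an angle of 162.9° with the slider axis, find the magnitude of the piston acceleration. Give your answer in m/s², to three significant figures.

41.9

ω = 26.33 rad/s
x(θ) = r cosθ + √(L² − r² sin²θ); with ω constant, a = ω²·d²x/dθ².
d²x/dθ² = −r cosθ − r²(cos2θ)/√u − r⁴ sin²2θ/(4u^{3/2}),  u = L² − r² sin²θ = 0.112886 m².
Substituting r = 0.0796 m, L = 0.3368 m, θ = 162.9°: d²x/dθ² = +0.0604 m.
a = ω²·d²x/dθ² = (26.33)²·(+0.0604) = +41.874 m/s²;  |a| = 41.874 m/s².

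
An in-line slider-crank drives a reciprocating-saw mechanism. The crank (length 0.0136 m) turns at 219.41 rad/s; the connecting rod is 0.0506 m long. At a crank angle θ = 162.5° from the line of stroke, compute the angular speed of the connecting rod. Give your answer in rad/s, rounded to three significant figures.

56.4

ω = 219.4 rad/s
The rod makes angle φ with the slider axis where L sinφ = r sinθ; differentiating, L cosφ·φ̇ = r ω cosθ.
L cosφ = √(L² − r² sin²θ) = 0.050434 m.
|ω_rod| = r ω |cosθ| / √(L² − r² sin²θ) = 0.0136·219.4·0.95372/0.050434 = 56.427 rad/s.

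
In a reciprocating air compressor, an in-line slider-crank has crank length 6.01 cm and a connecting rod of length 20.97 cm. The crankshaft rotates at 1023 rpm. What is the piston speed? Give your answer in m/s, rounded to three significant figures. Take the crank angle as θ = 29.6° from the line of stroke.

3.98

ω = 2π·1023/60 = 107.1 rad/s
For an in-line slider-crank, x = r cosθ + √(L² − r² sin²θ), so v = −rω sinθ·[1 + r cosθ/√(L² − r² sin²θ)].
With r = 0.0601 m, L = 0.2097 m, θ = 29.6°: √(L² − r² sin²θ) = 0.20759 m.
v = −0.0601·107.1·0.49394·[1 + 0.0601·0.86949/0.20759] = -3.9808 m/s.
|v| = 3.9808 m/s.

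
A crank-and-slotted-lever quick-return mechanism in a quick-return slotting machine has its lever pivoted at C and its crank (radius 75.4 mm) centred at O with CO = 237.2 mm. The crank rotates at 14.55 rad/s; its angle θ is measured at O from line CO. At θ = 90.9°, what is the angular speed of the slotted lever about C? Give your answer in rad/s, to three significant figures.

1.28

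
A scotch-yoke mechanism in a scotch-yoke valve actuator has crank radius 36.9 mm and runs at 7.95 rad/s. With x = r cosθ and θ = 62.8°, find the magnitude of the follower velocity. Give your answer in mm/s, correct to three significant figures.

261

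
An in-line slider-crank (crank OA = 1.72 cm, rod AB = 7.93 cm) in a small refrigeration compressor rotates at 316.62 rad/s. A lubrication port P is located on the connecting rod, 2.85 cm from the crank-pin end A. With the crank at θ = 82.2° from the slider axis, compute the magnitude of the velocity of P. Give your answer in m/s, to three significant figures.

ω = 316.6 rad/s.  Crank-pin speed |V_A| = rω = 5.4459 m/s, perpendicular to OA.
Rod angle: sinφ = −(r/L) sinθ ⇒ φ = -12.409°; ω_rod = −rω cosθ/√(L²−r²sin²θ) = -9.5431 rad/s.
V_P = V_A + ω_rod × AP, with AP = 0.0285 m along the rod.
Components: V_Px = −rω sinθ − a·ω_rod·sinφ = -5.4539 m/s;  V_Py = rω cosθ + a·ω_rod·cosφ = +0.47346 m/s.
|V_P| = √(V_Px² + V_Py²) = 5.4744 m/s.

5.47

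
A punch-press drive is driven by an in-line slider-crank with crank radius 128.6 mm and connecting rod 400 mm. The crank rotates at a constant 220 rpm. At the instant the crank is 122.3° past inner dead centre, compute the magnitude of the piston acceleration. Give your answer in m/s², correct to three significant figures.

45.7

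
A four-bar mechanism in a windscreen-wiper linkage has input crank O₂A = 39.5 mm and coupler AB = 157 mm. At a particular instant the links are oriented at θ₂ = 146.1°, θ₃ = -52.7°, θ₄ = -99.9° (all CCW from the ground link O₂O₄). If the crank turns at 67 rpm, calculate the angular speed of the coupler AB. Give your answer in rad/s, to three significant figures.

2.20

ω₂ = 7.016 rad/s (from 67 rpm).
Differentiating the loop-closure r₂e^{iθ₂}+r₃e^{iθ₃}=r₁+r₄e^{iθ₄} gives r₂ω₂e^{iθ₂}+r₃ω₃e^{iθ₃}=r₄ω₄e^{iθ₄}.
Eliminating the other unknown: ω₃ = r₂ω₂ sin(θ₄−θ₂) / [r₃ sin(θ₃−θ₄)].
Numerator sine = +0.91355; denominator sine = +0.73373.
Result = 0.0395·7.016·(+0.91355) / (0.157·(+0.73373)) = +2.1978 rad/s; magnitude 2.1978 rad/s.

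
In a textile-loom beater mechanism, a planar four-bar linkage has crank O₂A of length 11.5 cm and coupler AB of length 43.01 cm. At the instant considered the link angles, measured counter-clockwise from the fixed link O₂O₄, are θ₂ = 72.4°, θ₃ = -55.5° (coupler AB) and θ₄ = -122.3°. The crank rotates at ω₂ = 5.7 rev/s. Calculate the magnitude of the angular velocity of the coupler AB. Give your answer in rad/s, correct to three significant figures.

ω₂ = 35.81 rad/s (from 5.7 rev/s).
Differentiating the loop-closure r₂e^{iθ₂}+r₃e^{iθ₃}=r₁+r₄e^{iθ₄} gives r₂ω₂e^{iθ₂}+r₃ω₃e^{iθ₃}=r₄ω₄e^{iθ₄}.
Eliminating the other unknown: ω₃ = r₂ω₂ sin(θ₄−θ₂) / [r₃ sin(θ₃−θ₄)].
Numerator sine = +0.25376; denominator sine = +0.91914.
Result = 0.115·35.81·(+0.25376) / (0.4301·(+0.91914)) = +2.6438 rad/s; magnitude 2.6438 rad/s.

2.64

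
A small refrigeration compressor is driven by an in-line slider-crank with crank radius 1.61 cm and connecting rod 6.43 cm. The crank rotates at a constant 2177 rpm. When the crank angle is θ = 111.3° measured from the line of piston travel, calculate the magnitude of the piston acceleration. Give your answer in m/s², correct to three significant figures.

ω = 2π·2177/60 = 228 rad/s
x(θ) = r cosθ + √(L² − r² sin²θ); with ω constant, a = ω²·d²x/dθ².
d²x/dθ² = −r cosθ − r²(cos2θ)/√u − r⁴ sin²2θ/(4u^{3/2}),  u = L² − r² sin²θ = 0.00390948 m².
Substituting r = 0.0161 m, L = 0.0643 m, θ = 111.3°: d²x/dθ² = +0.0088685 m.
a = ω²·d²x/dθ² = (228)²·(+0.0088685) = +460.92 m/s²;  |a| = 460.92 m/s².

461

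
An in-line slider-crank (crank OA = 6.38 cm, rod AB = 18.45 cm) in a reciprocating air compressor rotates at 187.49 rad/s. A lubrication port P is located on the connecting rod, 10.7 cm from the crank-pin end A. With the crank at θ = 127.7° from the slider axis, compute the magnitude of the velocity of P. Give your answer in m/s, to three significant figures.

8.81

ω = 187.5 rad/s.  Crank-pin speed |V_A| = rω = 11.962 m/s, perpendicular to OA.
Rod angle: sinφ = −(r/L) sinθ ⇒ φ = -15.879°; ω_rod = −rω cosθ/√(L²−r²sin²θ) = +41.221 rad/s.
V_P = V_A + ω_rod × AP, with AP = 0.107 m along the rod.
Components: V_Px = −rω sinθ − a·ω_rod·sinφ = -8.2577 m/s;  V_Py = rω cosθ + a·ω_rod·cosφ = -3.0727 m/s.
|V_P| = √(V_Px² + V_Py²) = 8.8109 m/s.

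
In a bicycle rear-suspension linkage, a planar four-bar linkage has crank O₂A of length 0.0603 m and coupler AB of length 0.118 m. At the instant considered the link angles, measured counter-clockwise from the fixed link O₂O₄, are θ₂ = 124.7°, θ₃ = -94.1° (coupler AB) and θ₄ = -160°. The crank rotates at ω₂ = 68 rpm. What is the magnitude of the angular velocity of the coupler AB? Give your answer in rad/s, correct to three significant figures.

ω₂ = 7.121 rad/s (from 68 rpm).
Differentiating the loop-closure r₂e^{iθ₂}+r₃e^{iθ₃}=r₁+r₄e^{iθ₄} gives r₂ω₂e^{iθ₂}+r₃ω₃e^{iθ₃}=r₄ω₄e^{iθ₄}.
Eliminating the other unknown: ω₃ = r₂ω₂ sin(θ₄−θ₂) / [r₃ sin(θ₃−θ₄)].
Numerator sine = +0.96727; denominator sine = +0.91283.
Result = 0.0603·7.121·(+0.96727) / (0.118·(+0.91283)) = +3.8559 rad/s; magnitude 3.8559 rad/s.

3.86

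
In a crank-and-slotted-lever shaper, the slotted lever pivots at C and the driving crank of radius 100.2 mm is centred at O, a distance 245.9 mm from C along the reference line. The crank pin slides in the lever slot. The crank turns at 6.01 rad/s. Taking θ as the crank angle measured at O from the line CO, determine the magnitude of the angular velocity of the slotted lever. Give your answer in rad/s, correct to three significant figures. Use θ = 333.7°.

1.68

ω = 6.01 rad/s
Crank pin A relative to C: A = (d + r cosθ, r sinθ); lever angle φ = atan2(r sinθ, d + r cosθ).
Differentiating tanφ: φ̇ = rω(d cosθ + r)/(d² + r² + 2dr cosθ).
d² + r² + 2dr cosθ = |CA|² = 0.114684 m²;  d cosθ + r = +0.32065 m.
|ω_lever| = |0.1002·6.01·+0.32065| / 0.114684 = 1.6837 rad/s.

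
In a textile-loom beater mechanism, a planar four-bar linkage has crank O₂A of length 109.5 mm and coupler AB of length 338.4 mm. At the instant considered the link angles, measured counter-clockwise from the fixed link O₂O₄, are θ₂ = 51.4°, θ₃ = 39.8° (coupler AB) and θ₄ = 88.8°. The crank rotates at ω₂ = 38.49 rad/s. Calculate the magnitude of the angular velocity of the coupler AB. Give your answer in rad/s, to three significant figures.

10.0

ω₂ = 38.49 rad/s
Differentiating the loop-closure r₂e^{iθ₂}+r₃e^{iθ₃}=r₁+r₄e^{iθ₄} gives r₂ω₂e^{iθ₂}+r₃ω₃e^{iθ₃}=r₄ω₄e^{iθ₄}.
Eliminating the other unknown: ω₃ = r₂ω₂ sin(θ₄−θ₂) / [r₃ sin(θ₃−θ₄)].
Numerator sine = +0.60738; denominator sine = -0.75471.
Result = 0.1095·38.49·(+0.60738) / (0.3384·(-0.75471)) = -10.023 rad/s; magnitude 10.023 rad/s.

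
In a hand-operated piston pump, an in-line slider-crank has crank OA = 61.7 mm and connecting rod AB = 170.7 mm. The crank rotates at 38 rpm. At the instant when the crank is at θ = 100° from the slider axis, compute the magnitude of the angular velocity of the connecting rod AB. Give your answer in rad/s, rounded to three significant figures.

ω = 3.979 rad/s (converted from 38 rpm).
The rod makes angle φ with the slider axis where L sinφ = r sinθ; differentiating, L cosφ·φ̇ = r ω cosθ.
L cosφ = √(L² − r² sin²θ) = 0.15952 m.
|ω_rod| = r ω |cosθ| / √(L² − r² sin²θ) = 0.0617·3.979·0.17365/0.15952 = 0.26727 rad/s.

0.267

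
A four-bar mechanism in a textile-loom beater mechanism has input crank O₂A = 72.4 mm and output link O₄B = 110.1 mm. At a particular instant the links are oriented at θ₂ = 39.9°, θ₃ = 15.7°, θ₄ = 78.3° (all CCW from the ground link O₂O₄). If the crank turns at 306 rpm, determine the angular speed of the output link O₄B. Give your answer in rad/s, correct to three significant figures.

9.73

ω₂ = 32.04 rad/s (from 306 rpm).
Differentiating the loop-closure r₂e^{iθ₂}+r₃e^{iθ₃}=r₁+r₄e^{iθ₄} gives r₂ω₂e^{iθ₂}+r₃ω₃e^{iθ₃}=r₄ω₄e^{iθ₄}.
Eliminating the other unknown: ω₄ = r₂ω₂ sin(θ₂−θ₃) / [r₄ sin(θ₄−θ₃)].
Numerator sine = +0.40992; denominator sine = +0.88782.
Result = 0.0724·32.04·(+0.40992) / (0.1101·(+0.88782)) = +9.7293 rad/s; magnitude 9.7293 rad/s.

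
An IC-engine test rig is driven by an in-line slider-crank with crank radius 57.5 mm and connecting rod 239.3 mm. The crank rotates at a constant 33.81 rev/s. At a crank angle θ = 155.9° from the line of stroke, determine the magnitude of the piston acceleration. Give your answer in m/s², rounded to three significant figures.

1950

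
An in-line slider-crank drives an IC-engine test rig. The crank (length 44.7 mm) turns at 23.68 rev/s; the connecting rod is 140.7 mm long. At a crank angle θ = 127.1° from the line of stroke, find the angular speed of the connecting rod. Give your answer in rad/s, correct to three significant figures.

29.5

ω = 148.8 rad/s (converted from 23.68 rev/s).
The rod makes angle φ with the slider axis where L sinφ = r sinθ; differentiating, L cosφ·φ̇ = r ω cosθ.
L cosφ = √(L² − r² sin²θ) = 0.13611 m.
|ω_rod| = r ω |cosθ| / √(L² − r² sin²θ) = 0.0447·148.8·0.60321/0.13611 = 29.475 rad/s.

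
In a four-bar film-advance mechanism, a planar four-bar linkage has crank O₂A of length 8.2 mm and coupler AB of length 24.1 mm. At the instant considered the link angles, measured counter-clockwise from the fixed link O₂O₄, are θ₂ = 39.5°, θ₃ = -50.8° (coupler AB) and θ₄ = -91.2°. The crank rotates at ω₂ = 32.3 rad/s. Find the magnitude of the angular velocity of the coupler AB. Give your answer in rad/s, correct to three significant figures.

12.9

ω₂ = 32.3 rad/s
Differentiating the loop-closure r₂e^{iθ₂}+r₃e^{iθ₃}=r₁+r₄e^{iθ₄} gives r₂ω₂e^{iθ₂}+r₃ω₃e^{iθ₃}=r₄ω₄e^{iθ₄}.
Eliminating the other unknown: ω₃ = r₂ω₂ sin(θ₄−θ₂) / [r₃ sin(θ₃−θ₄)].
Numerator sine = -0.75813; denominator sine = +0.64812.
Result = 0.0082·32.3·(-0.75813) / (0.0241·(+0.64812)) = -12.856 rad/s; magnitude 12.856 rad/s.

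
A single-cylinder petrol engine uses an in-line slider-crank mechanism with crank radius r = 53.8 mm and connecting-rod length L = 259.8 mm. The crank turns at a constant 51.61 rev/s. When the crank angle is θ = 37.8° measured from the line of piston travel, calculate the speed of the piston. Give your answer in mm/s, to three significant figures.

ω = 2π·51.6 = 324.3 rad/s
For an in-line slider-crank, x = r cosθ + √(L² − r² sin²θ), so v = −rω sinθ·[1 + r cosθ/√(L² − r² sin²θ)].
With r = 0.0538 m, L = 0.2598 m, θ = 37.8°: √(L² − r² sin²θ) = 0.2577 m.
v = −0.0538·324.3·0.61291·[1 + 0.0538·0.79016/0.2577] = -12.457 m/s.
|v| = 12.457 m/s = 12457 mm/s.

12500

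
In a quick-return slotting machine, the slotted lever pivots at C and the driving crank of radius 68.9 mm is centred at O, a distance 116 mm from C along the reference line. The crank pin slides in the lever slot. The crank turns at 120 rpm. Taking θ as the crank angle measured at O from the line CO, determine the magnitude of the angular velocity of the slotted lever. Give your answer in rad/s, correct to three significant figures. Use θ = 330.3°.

ω = 12.57 rad/s (from 120 rpm).
Crank pin A relative to C: A = (d + r cosθ, r sinθ); lever angle φ = atan2(r sinθ, d + r cosθ).
Differentiating tanφ: φ̇ = rω(d cosθ + r)/(d² + r² + 2dr cosθ).
d² + r² + 2dr cosθ = |CA|² = 0.0320881 m²;  d cosθ + r = +0.16966 m.
|ω_lever| = |0.0689·12.57·+0.16966| / 0.0320881 = 4.5779 rad/s.

4.58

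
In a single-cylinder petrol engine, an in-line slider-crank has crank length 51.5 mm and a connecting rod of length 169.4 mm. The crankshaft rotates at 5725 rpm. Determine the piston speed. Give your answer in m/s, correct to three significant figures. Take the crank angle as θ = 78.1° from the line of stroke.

32.2

ω = 2π·5725/60 = 599.5 rad/s
For an in-line slider-crank, x = r cosθ + √(L² − r² sin²θ), so v = −rω sinθ·[1 + r cosθ/√(L² − r² sin²θ)].
With r = 0.0515 m, L = 0.1694 m, θ = 78.1°: √(L² − r² sin²θ) = 0.16173 m.
v = −0.0515·599.5·0.97851·[1 + 0.0515·0.20620/0.16173] = -32.196 m/s.
|v| = 32.196 m/s.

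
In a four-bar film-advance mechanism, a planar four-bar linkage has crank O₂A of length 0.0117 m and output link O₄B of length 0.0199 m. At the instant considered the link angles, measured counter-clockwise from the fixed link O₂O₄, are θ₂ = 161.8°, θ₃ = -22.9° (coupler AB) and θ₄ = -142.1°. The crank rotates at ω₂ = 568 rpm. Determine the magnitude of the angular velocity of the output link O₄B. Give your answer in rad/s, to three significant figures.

ω₂ = 59.48 rad/s (from 568 rpm).
Differentiating the loop-closure r₂e^{iθ₂}+r₃e^{iθ₃}=r₁+r₄e^{iθ₄} gives r₂ω₂e^{iθ₂}+r₃ω₃e^{iθ₃}=r₄ω₄e^{iθ₄}.
Eliminating the other unknown: ω₄ = r₂ω₂ sin(θ₂−θ₃) / [r₄ sin(θ₄−θ₃)].
Numerator sine = -0.08194; denominator sine = -0.87292.
Result = 0.0117·59.48·(-0.08194) / (0.0199·(-0.87292)) = +3.2826 rad/s; magnitude 3.2826 rad/s.

3.28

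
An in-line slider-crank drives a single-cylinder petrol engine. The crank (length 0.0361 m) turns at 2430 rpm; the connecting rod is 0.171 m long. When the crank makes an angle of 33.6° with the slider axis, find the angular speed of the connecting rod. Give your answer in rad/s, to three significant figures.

ω = 254.5 rad/s (converted from 2430 rpm).
The rod makes angle φ with the slider axis where L sinφ = r sinθ; differentiating, L cosφ·φ̇ = r ω cosθ.
L cosφ = √(L² − r² sin²θ) = 0.16983 m.
|ω_rod| = r ω |cosθ| / √(L² − r² sin²θ) = 0.0361·254.5·0.83292/0.16983 = 45.054 rad/s.

45.1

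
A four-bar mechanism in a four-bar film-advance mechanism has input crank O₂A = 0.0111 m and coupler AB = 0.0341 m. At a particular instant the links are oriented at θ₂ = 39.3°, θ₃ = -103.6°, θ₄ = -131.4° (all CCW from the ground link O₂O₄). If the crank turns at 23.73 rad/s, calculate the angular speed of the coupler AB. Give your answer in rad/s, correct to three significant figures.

2.68

ω₂ = 23.73 rad/s
Differentiating the loop-closure r₂e^{iθ₂}+r₃e^{iθ₃}=r₁+r₄e^{iθ₄} gives r₂ω₂e^{iθ₂}+r₃ω₃e^{iθ₃}=r₄ω₄e^{iθ₄}.
Eliminating the other unknown: ω₃ = r₂ω₂ sin(θ₄−θ₂) / [r₃ sin(θ₃−θ₄)].
Numerator sine = -0.16160; denominator sine = +0.46639.
Result = 0.0111·23.73·(-0.16160) / (0.0341·(+0.46639)) = -2.6765 rad/s; magnitude 2.6765 rad/s.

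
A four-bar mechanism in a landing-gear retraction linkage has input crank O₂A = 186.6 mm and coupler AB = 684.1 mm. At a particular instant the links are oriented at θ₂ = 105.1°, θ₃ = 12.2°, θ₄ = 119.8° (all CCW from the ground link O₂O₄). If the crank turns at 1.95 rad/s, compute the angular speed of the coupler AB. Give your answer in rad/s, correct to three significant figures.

0.142

ω₂ = 1.95 rad/s
Differentiating the loop-closure r₂e^{iθ₂}+r₃e^{iθ₃}=r₁+r₄e^{iθ₄} gives r₂ω₂e^{iθ₂}+r₃ω₃e^{iθ₃}=r₄ω₄e^{iθ₄}.
Eliminating the other unknown: ω₃ = r₂ω₂ sin(θ₄−θ₂) / [r₃ sin(θ₃−θ₄)].
Numerator sine = +0.25376; denominator sine = -0.95319.
Result = 0.1866·1.95·(+0.25376) / (0.6841·(-0.95319)) = -0.1416 rad/s; magnitude 0.1416 rad/s.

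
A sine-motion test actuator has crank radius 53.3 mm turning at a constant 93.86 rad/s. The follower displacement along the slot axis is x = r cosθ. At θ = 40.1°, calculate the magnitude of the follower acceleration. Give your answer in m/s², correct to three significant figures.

359

ω = 93.86 rad/s
x = r cosθ ⇒ ẍ = −rω² cosθ (ω constant).
|a| = rω²|cosθ| = 0.0533·(93.86)²·|cos 40.1°| = 359.17 m/s².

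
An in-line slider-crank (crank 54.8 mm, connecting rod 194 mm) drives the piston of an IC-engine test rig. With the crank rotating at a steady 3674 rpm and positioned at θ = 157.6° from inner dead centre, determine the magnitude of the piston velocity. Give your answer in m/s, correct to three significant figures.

ω = 2π·3674/60 = 384.7 rad/s
For an in-line slider-crank, x = r cosθ + √(L² − r² sin²θ), so v = −rω sinθ·[1 + r cosθ/√(L² − r² sin²θ)].
With r = 0.0548 m, L = 0.194 m, θ = 157.6°: √(L² − r² sin²θ) = 0.19287 m.
v = −0.0548·384.7·0.38107·[1 + 0.0548·-0.92455/0.19287] = -5.9239 m/s.
|v| = 5.9239 m/s.

5.92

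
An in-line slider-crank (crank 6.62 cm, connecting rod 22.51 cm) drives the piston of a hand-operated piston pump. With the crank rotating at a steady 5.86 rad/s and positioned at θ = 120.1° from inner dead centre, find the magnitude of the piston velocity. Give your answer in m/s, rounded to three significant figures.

0.284

ω = 5.86 rad/s
For an in-line slider-crank, x = r cosθ + √(L² − r² sin²θ), so v = −rω sinθ·[1 + r cosθ/√(L² − r² sin²θ)].
With r = 0.0662 m, L = 0.2251 m, θ = 120.1°: √(L² − r² sin²θ) = 0.21769 m.
v = −0.0662·5.86·0.86515·[1 + 0.0662·-0.50151/0.21769] = -0.28443 m/s.
|v| = 0.28443 m/s.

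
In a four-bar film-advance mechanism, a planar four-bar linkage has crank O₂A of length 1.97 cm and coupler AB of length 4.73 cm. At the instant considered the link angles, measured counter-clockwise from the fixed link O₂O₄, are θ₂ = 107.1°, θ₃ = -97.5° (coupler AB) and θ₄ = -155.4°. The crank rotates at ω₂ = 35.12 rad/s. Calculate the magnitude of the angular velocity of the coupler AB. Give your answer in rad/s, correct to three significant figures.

ω₂ = 35.12 rad/s
Differentiating the loop-closure r₂e^{iθ₂}+r₃e^{iθ₃}=r₁+r₄e^{iθ₄} gives r₂ω₂e^{iθ₂}+r₃ω₃e^{iθ₃}=r₄ω₄e^{iθ₄}.
Eliminating the other unknown: ω₃ = r₂ω₂ sin(θ₄−θ₂) / [r₃ sin(θ₃−θ₄)].
Numerator sine = +0.99144; denominator sine = +0.84712.
Result = 0.0197·35.12·(+0.99144) / (0.0473·(+0.84712)) = +17.119 rad/s; magnitude 17.119 rad/s.

17.1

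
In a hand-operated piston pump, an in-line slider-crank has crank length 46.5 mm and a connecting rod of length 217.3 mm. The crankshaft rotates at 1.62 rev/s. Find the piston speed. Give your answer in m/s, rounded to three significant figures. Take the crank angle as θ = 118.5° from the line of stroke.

0.373

ω = 2π·1.62 = 10.18 rad/s
For an in-line slider-crank, x = r cosθ + √(L² − r² sin²θ), so v = −rω sinθ·[1 + r cosθ/√(L² − r² sin²θ)].
With r = 0.0465 m, L = 0.2173 m, θ = 118.5°: √(L² − r² sin²θ) = 0.21342 m.
v = −0.0465·10.18·0.87882·[1 + 0.0465·-0.47716/0.21342] = -0.37271 m/s.
|v| = 0.37271 m/s.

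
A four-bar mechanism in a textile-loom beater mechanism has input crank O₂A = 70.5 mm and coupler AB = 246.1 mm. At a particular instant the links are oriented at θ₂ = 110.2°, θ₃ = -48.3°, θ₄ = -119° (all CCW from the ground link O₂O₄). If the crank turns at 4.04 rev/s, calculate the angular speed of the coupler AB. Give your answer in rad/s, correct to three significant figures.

5.83

ω₂ = 25.38 rad/s (from 4.04 rev/s).
Differentiating the loop-closure r₂e^{iθ₂}+r₃e^{iθ₃}=r₁+r₄e^{iθ₄} gives r₂ω₂e^{iθ₂}+r₃ω₃e^{iθ₃}=r₄ω₄e^{iθ₄}.
Eliminating the other unknown: ω₃ = r₂ω₂ sin(θ₄−θ₂) / [r₃ sin(θ₃−θ₄)].
Numerator sine = +0.75700; denominator sine = +0.94380.
Result = 0.0705·25.38·(+0.75700) / (0.2461·(+0.94380)) = +5.8325 rad/s; magnitude 5.8325 rad/s.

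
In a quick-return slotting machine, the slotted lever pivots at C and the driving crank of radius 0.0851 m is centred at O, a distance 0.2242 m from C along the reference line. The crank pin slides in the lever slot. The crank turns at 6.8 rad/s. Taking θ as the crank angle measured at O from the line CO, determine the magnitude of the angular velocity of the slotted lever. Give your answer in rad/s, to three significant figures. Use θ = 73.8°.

1.25

ω = 6.8 rad/s
Crank pin A relative to C: A = (d + r cosθ, r sinθ); lever angle φ = atan2(r sinθ, d + r cosθ).
Differentiating tanφ: φ̇ = rω(d cosθ + r)/(d² + r² + 2dr cosθ).
d² + r² + 2dr cosθ = |CA|² = 0.0681536 m²;  d cosθ + r = +0.14765 m.
|ω_lever| = |0.0851·6.8·+0.14765| / 0.0681536 = 1.2537 rad/s.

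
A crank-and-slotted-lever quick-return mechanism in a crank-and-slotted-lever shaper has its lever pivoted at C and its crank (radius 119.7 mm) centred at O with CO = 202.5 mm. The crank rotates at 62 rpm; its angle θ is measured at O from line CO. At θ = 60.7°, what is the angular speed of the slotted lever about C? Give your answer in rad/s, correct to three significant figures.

ω = 6.493 rad/s (from 62 rpm).
Crank pin A relative to C: A = (d + r cosθ, r sinθ); lever angle φ = atan2(r sinθ, d + r cosθ).
Differentiating tanφ: φ̇ = rω(d cosθ + r)/(d² + r² + 2dr cosθ).
d² + r² + 2dr cosθ = |CA|² = 0.0790589 m²;  d cosθ + r = +0.2188 m.
|ω_lever| = |0.1197·6.493·+0.2188| / 0.0790589 = 2.1509 rad/s.

2.15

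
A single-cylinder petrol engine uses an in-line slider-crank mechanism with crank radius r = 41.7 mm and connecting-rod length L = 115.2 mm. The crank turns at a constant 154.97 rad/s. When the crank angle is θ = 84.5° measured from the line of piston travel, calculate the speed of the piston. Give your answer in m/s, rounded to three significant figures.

ω = 155 rad/s
For an in-line slider-crank, x = r cosθ + √(L² − r² sin²θ), so v = −rω sinθ·[1 + r cosθ/√(L² − r² sin²θ)].
With r = 0.0417 m, L = 0.1152 m, θ = 84.5°: √(L² − r² sin²θ) = 0.10746 m.
v = −0.0417·155·0.99540·[1 + 0.0417·0.09585/0.10746] = -6.6717 m/s.
|v| = 6.6717 m/s.

6.67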